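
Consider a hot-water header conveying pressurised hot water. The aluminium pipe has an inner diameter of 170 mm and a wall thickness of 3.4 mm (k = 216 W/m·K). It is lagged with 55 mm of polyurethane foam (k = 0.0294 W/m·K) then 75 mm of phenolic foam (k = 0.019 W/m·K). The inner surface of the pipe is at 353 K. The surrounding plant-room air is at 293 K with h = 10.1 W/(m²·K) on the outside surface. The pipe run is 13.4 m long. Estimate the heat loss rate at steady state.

Q ≈ 129 W

For a radial system each layer contributes R = ln(r_out/r_in)/(2πkL); films add R = 1/(hA).
R_aluminium pipe wall = ln(88.4/85)/(2π×216×13.4) = 2.157×10^-6 K/W
R_polyurethane foam = ln(143.4/88.4)/(2π×0.0294×13.4) = 0.1954 K/W
R_phenolic foam = ln(218.4/143.4)/(2π×0.019×13.4) = 0.263 K/W
R_outer film = 1/(h_o·2πr_oL) = 1/(10.1×2π×0.2184×13.4) = 0.005384 K/W
R_total = 0.4638 K/W
Q = ΔT/R_total = 60/0.4638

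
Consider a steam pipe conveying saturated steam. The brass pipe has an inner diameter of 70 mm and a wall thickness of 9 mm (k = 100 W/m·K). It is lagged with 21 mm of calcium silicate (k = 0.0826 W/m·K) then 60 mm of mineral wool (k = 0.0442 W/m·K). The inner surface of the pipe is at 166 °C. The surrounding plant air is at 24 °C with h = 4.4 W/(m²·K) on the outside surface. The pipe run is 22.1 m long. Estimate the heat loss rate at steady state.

Q ≈ 924 W

Per-layer cylindrical resistances, series-summed:
R_brass pipe wall = ln(44/35)/(2π×100×22.1) = 1.648×10^-5 K/W
R_calcium silicate = ln(65/44)/(2π×0.0826×22.1) = 0.03402 K/W
R_mineral wool = ln(125/65)/(2π×0.0442×22.1) = 0.1065 K/W
R_outer film = 1/(h_o·2πr_oL) = 1/(4.4×2π×0.125×22.1) = 0.01309 K/W
R_total = 0.1537 K/W
Q = ΔT/R_total = 142/0.1537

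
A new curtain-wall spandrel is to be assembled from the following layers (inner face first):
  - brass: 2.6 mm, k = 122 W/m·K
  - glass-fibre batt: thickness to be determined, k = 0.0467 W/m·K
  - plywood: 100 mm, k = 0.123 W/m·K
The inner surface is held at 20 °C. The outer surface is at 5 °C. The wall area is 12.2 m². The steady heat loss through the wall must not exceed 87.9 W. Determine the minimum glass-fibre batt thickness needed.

Thermal resistances in series:
R_brass = L/(kA) = 0.0026/(122×12.2) = 1.747×10^-6 K/W
R_plywood = L/(kA) = 0.1/(0.123×12.2) = 0.06664 K/W
Sum of the known resistances R_other = 0.06664 K/W
Required total resistance R_tot = ΔT/Q_allow = 15/87.9 = 0.1706 K/W
R_glass-fibre batt = R_tot − R_other = 0.104 K/W
L = R·k·A = 0.104×0.0467×12.2

L ≈ 59.3 mm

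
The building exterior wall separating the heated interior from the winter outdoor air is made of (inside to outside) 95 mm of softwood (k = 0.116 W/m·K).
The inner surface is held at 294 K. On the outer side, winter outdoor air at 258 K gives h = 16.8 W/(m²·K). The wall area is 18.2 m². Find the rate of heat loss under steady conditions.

Series thermal resistances:
R_softwood = L/(kA) = 0.095/(0.116×18.2) = 0.045 K/W
R_outer film = 1/(h_o·A) = 1/(16.8×18.2) = 0.003271 K/W
R_total = 0.04827 K/W
Q = ΔT / R_total = 36 / 0.04827

Q ≈ 746 W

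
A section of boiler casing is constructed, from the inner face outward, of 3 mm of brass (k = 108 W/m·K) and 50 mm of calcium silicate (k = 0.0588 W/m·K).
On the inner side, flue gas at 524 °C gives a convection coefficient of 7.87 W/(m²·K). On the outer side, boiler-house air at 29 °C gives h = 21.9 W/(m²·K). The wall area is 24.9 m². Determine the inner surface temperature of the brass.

Using the resistance-network approach (series):
R_inner film = 1/(h_i·A) = 1/(7.87×24.9) = 0.005103 K/W
R_brass = L/(kA) = 0.003/(108×24.9) = 1.116×10^-6 K/W
R_calcium silicate = L/(kA) = 0.05/(0.0588×24.9) = 0.03415 K/W
R_outer film = 1/(h_o·A) = 1/(21.9×24.9) = 0.001834 K/W
R_total = 0.04109 K/W;  Q = ΔT/R_total = 495/0.04109 = 12050 W
T_interface = T_inner − Q·ΣR(inner→interface) = 524 − 12000×0.005103

T ≈ 463 °C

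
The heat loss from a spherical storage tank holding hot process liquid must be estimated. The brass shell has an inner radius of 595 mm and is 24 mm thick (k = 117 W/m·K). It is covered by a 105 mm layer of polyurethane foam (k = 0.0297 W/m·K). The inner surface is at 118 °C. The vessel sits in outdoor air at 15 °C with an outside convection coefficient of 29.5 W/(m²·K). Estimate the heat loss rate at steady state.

Q ≈ 163 W

For a spherical shell R = (1/r₁ − 1/r₂)/(4πk); film R = 1/(h·4πr²). In series:
R_brass shell = (1/0.595 − 1/0.619)/(4π×117) = 4.432×10^-5 K/W
R_polyurethane foam = (1/0.619 − 1/0.724)/(4π×0.0297) = 0.6278 K/W
R_outer film = 1/(h·4πr_o²) = 1/(29.5×4π×0.724²) = 0.005146 K/W
R_total = 0.633 K/W
Q = ΔT/R_total = 103/0.633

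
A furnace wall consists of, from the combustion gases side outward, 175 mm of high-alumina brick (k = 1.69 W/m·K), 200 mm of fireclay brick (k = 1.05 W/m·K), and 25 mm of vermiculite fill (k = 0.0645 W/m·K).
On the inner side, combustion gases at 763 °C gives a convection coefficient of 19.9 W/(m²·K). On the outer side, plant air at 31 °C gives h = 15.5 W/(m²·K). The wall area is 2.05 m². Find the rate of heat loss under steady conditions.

Q ≈ 1880 W

Series thermal resistances:
R_inner film = 1/(h_i·A) = 1/(19.9×2.05) = 0.02451 K/W
R_high-alumina brick = L/(kA) = 0.175/(1.69×2.05) = 0.05051 K/W
R_fireclay brick = L/(kA) = 0.2/(1.05×2.05) = 0.09292 K/W
R_vermiculite fill = L/(kA) = 0.025/(0.0645×2.05) = 0.1891 K/W
R_outer film = 1/(h_o·A) = 1/(15.5×2.05) = 0.03147 K/W
R_total = 0.3885 K/W
Q = ΔT / R_total = 732 / 0.3885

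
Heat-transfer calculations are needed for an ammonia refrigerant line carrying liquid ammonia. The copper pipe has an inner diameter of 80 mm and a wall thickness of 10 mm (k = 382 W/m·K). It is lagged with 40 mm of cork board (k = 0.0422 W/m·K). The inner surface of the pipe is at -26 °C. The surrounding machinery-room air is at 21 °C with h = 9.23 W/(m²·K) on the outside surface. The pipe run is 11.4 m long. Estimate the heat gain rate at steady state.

Q ≈ 222 W

Treating each annulus and film as a series resistance:
R_copper pipe wall = ln(50/40)/(2π×382×11.4) = 8.155×10^-6 K/W
R_cork board = ln(90/50)/(2π×0.0422×11.4) = 0.1945 K/W
R_outer film = 1/(h_o·2πr_oL) = 1/(9.23×2π×0.09×11.4) = 0.01681 K/W
R_total = 0.2113 K/W
Q = ΔT/R_total = 47/0.2113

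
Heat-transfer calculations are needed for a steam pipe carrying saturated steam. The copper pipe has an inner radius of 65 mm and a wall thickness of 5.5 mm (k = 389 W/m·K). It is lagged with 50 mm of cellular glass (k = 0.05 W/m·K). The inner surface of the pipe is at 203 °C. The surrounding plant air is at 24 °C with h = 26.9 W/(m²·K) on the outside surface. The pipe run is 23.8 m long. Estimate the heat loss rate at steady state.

Q ≈ 2430 W

Radial resistances (cylindrical: R_cond = ln(r_o/r_i)/(2πkL), R_conv = 1/(h·2πrL)):
R_copper pipe wall = ln(70.5/65)/(2π×389×23.8) = 1.396×10^-6 K/W
R_cellular glass = ln(120.5/70.5)/(2π×0.05×23.8) = 0.07169 K/W
R_outer film = 1/(h_o·2πr_oL) = 1/(26.9×2π×0.1205×23.8) = 0.002063 K/W
R_total = 0.07376 K/W
Q = ΔT/R_total = 179/0.07376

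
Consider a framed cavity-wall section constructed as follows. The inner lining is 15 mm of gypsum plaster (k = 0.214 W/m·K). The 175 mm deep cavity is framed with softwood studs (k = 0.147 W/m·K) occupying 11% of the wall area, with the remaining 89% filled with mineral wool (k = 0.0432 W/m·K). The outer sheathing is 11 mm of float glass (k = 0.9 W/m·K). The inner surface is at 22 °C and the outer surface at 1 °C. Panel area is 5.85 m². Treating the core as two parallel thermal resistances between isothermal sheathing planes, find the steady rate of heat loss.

Q ≈ 37.4 W

Sheathing layers in series; stud and cavity paths in parallel between them.
R_inner = 0.015/(0.214×5.85) = 0.01198 K/W
R_stud  = 0.175/(0.147×0.11×5.85) = 1.85 K/W
R_cav   = 0.175/(0.0432×0.89×5.85) = 0.7781 K/W
1/R_core = 1/R_stud + 1/R_cav → R_core = 0.5477 K/W
R_outer = 0.011/(0.9×5.85) = 0.002089 K/W
R_total = 0.5618 K/W
Q = ΔT/R_total = 21/0.5618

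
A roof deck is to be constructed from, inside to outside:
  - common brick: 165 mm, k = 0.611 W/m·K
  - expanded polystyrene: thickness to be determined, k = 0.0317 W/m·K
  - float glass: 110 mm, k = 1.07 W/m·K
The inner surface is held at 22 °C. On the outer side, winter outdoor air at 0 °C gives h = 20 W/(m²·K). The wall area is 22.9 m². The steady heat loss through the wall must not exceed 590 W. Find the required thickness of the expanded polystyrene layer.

Series thermal resistances:
R_common brick = L/(kA) = 0.165/(0.611×22.9) = 0.01179 K/W
R_float glass = L/(kA) = 0.11/(1.07×22.9) = 0.004489 K/W
R_outer film = 1/(h_o·A) = 1/(20×22.9) = 0.002183 K/W
Sum of the known resistances R_other = 0.01847 K/W
Required total resistance R_tot = ΔT/Q_allow = 22/590 = 0.03729 K/W
R_expanded polystyrene = R_tot − R_other = 0.01882 K/W
L = R·k·A = 0.01882×0.0317×22.9

L ≈ 13.7 mm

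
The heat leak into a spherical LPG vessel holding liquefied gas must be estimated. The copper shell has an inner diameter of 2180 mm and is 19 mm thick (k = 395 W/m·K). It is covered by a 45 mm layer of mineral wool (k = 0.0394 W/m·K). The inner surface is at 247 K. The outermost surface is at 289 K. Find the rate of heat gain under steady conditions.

Q ≈ 591 W

Spherical conduction: R = (1/r_in − 1/r_out)/(4πk) per layer; series-sum.
R_copper shell = (1/1.09 − 1/1.109)/(4π×395) = 3.167×10^-6 K/W
R_mineral wool = (1/1.109 − 1/1.154)/(4π×0.0394) = 0.07102 K/W
R_total = 0.07102 K/W
Q = ΔT/R_total = 42/0.07102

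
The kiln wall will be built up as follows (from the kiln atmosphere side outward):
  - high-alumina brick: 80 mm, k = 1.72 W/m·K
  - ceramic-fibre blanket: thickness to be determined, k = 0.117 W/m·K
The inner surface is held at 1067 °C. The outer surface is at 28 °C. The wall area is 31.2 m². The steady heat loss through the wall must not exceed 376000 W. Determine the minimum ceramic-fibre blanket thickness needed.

Thermal resistances in series:
R_high-alumina brick = L/(kA) = 0.08/(1.72×31.2) = 0.001491 K/W
Sum of the known resistances R_other = 0.001491 K/W
Required total resistance R_tot = ΔT/Q_allow = 1039/376000 = 0.002763 K/W
R_ceramic-fibre blanket = R_tot − R_other = 0.001273 K/W
L = R·k·A = 0.001273×0.117×31.2

L ≈ 4.65 mm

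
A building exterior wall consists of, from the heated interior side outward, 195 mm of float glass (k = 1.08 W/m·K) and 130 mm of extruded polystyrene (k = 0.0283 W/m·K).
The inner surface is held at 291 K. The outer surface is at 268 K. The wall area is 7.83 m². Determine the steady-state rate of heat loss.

Thermal resistances in series:
R_float glass = L/(kA) = 0.195/(1.08×7.83) = 0.02306 K/W
R_extruded polystyrene = L/(kA) = 0.13/(0.0283×7.83) = 0.5867 K/W
R_total = 0.6097 K/W
Q = ΔT / R_total = 23 / 0.6097

Q ≈ 37.7 W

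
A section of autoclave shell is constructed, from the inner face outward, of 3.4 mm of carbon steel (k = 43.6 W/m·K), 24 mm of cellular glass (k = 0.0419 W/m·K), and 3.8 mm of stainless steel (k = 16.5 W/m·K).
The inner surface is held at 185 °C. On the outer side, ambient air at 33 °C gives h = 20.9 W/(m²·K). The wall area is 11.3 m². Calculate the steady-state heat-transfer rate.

Using the resistance-network approach (series):
R_carbon steel = L/(kA) = 0.0034/(43.6×11.3) = 6.901×10^-6 K/W
R_cellular glass = L/(kA) = 0.024/(0.0419×11.3) = 0.05069 K/W
R_stainless steel = L/(kA) = 0.0038/(16.5×11.3) = 2.038×10^-5 K/W
R_outer film = 1/(h_o·A) = 1/(20.9×11.3) = 0.004234 K/W
R_total = 0.05495 K/W
Q = ΔT / R_total = 152 / 0.05495

Q ≈ 2770 W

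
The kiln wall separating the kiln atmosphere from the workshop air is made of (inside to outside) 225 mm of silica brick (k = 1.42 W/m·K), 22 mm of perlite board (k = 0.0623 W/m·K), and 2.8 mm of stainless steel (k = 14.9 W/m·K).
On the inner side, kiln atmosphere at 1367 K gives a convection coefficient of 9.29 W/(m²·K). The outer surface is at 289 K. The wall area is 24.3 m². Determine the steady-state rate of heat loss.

Q ≈ 42300 W

Thermal resistances in series:
R_inner film = 1/(h_i·A) = 1/(9.29×24.3) = 0.00443 K/W
R_silica brick = L/(kA) = 0.225/(1.42×24.3) = 0.006521 K/W
R_perlite board = L/(kA) = 0.022/(0.0623×24.3) = 0.01453 K/W
R_stainless steel = L/(kA) = 0.0028/(14.9×24.3) = 7.733×10^-6 K/W
R_total = 0.02549 K/W
Q = ΔT / R_total = 1078 / 0.02549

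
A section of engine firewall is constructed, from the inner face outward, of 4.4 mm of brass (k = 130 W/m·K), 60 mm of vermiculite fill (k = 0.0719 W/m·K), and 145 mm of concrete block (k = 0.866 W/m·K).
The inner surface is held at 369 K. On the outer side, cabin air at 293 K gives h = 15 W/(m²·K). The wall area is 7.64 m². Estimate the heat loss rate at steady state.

Using the resistance-network approach (series):
R_brass = L/(kA) = 0.0044/(130×7.64) = 4.43×10^-6 K/W
R_vermiculite fill = L/(kA) = 0.06/(0.0719×7.64) = 0.1092 K/W
R_concrete block = L/(kA) = 0.145/(0.866×7.64) = 0.02192 K/W
R_outer film = 1/(h_o·A) = 1/(15×7.64) = 0.008726 K/W
R_total = 0.1399 K/W
Q = ΔT / R_total = 76 / 0.1399

Q ≈ 543 W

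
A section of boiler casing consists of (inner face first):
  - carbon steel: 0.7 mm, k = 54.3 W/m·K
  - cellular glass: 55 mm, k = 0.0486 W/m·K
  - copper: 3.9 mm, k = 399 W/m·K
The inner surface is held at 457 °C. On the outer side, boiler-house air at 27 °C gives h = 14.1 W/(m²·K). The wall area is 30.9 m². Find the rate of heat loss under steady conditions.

Q ≈ 11000 W

Treating each layer as a thermal resistance in series:
R_carbon steel = L/(kA) = 0.0007/(54.3×30.9) = 4.172×10^-7 K/W
R_cellular glass = L/(kA) = 0.055/(0.0486×30.9) = 0.03662 K/W
R_copper = L/(kA) = 0.0039/(399×30.9) = 3.163×10^-7 K/W
R_outer film = 1/(h_o·A) = 1/(14.1×30.9) = 0.002295 K/W
R_total = 0.03892 K/W
Q = ΔT / R_total = 430 / 0.03892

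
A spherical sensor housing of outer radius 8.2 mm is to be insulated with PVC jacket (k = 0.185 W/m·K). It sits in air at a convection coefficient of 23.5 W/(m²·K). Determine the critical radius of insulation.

r_cr ≈ 15.7 mm

For a sphere r_cr = 2k/h = 2×0.185/23.5
r_cr = 15.7 mm; since the bare radius (8.2 mm) is below r_cr, adding a thin layer of insulation will *increase* heat loss.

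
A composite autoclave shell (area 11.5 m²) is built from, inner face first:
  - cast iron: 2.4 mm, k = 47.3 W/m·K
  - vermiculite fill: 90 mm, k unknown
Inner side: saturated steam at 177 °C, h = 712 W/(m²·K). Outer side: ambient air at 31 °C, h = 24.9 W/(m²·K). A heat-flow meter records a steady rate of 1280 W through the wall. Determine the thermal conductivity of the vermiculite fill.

Series thermal resistances:
R_inner film = 1/(h_i·A) = 1/(712×11.5) = 1.221×10^-4 K/W
R_cast iron = L/(kA) = 0.0024/(47.3×11.5) = 4.412×10^-6 K/W
R_outer film = 1/(h_o·A) = 1/(24.9×11.5) = 0.003492 K/W
Sum of known resistances R_other = 0.003619 K/W
Total R = ΔT/Q = 146/1280 = 0.1141 K/W
R_vermiculite fill = R_total − R_other = 0.1104 K/W
k = L/(R·A) = 0.09/(0.1104×11.5)

k ≈ 0.0709 W/(m·K)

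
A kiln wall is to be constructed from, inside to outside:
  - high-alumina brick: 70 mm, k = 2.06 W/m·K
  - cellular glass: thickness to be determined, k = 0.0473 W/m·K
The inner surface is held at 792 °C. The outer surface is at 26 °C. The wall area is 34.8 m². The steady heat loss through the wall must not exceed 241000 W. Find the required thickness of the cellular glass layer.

Using the resistance-network approach (series):
R_high-alumina brick = L/(kA) = 0.07/(2.06×34.8) = 9.765×10^-4 K/W
Sum of the known resistances R_other = 9.765×10^-4 K/W
Required total resistance R_tot = ΔT/Q_allow = 766/241000 = 0.003178 K/W
R_cellular glass = R_tot − R_other = 0.002202 K/W
L = R·k·A = 0.002202×0.0473×34.8

L ≈ 3.62 mm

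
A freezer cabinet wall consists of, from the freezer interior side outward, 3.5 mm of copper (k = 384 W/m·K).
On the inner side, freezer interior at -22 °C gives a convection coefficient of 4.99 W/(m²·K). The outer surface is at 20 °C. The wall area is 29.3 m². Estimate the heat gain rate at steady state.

Q ≈ 6140 W

Series thermal resistances:
R_inner film = 1/(h_i·A) = 1/(4.99×29.3) = 0.00684 K/W
R_copper = L/(kA) = 0.0035/(384×29.3) = 3.111×10^-7 K/W
R_total = 0.00684 K/W
Q = ΔT / R_total = 42 / 0.00684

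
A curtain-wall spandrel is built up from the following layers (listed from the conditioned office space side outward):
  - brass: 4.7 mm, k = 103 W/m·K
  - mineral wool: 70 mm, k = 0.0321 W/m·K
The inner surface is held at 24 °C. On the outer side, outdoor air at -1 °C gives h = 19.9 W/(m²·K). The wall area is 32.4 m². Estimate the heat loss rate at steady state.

Model the wall as resistances in series:
R_brass = L/(kA) = 0.0047/(103×32.4) = 1.408×10^-6 K/W
R_mineral wool = L/(kA) = 0.07/(0.0321×32.4) = 0.06731 K/W
R_outer film = 1/(h_o·A) = 1/(19.9×32.4) = 0.001551 K/W
R_total = 0.06886 K/W
Q = ΔT / R_total = 25 / 0.06886

Q ≈ 363 W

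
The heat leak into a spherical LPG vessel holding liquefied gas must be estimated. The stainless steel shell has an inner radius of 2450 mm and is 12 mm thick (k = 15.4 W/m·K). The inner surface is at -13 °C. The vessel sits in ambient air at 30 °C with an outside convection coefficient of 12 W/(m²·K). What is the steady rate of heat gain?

Q ≈ 38900 W

For a spherical shell R = (1/r₁ − 1/r₂)/(4πk); film R = 1/(h·4πr²). In series:
R_stainless steel shell = (1/2.45 − 1/2.462)/(4π×15.4) = 1.028×10^-5 K/W
R_outer film = 1/(h·4πr_o²) = 1/(12×4π×2.462²) = 0.001094 K/W
R_total = 0.001104 K/W
Q = ΔT/R_total = 43/0.001104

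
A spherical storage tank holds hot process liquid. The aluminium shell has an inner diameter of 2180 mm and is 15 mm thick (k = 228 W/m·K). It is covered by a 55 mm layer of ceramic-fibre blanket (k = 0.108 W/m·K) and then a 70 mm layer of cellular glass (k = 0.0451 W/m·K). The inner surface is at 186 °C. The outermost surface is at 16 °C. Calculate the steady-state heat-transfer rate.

Q ≈ 1440 W

Radial (spherical) resistances in series:
R_aluminium shell = (1/1.09 − 1/1.105)/(4π×228) = 4.347×10^-6 K/W
R_ceramic-fibre blanket = (1/1.105 − 1/1.16)/(4π×0.108) = 0.03162 K/W
R_cellular glass = (1/1.16 − 1/1.23)/(4π×0.0451) = 0.08657 K/W
R_total = 0.1182 K/W
Q = ΔT/R_total = 170/0.1182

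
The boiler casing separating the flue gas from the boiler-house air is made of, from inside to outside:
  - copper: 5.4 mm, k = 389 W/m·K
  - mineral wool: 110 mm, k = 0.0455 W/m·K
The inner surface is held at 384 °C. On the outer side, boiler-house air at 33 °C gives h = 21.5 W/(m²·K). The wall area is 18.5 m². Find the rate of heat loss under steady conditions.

Using the resistance-network approach (series):
R_copper = L/(kA) = 0.0054/(389×18.5) = 7.504×10^-7 K/W
R_mineral wool = L/(kA) = 0.11/(0.0455×18.5) = 0.1307 K/W
R_outer film = 1/(h_o·A) = 1/(21.5×18.5) = 0.002514 K/W
R_total = 0.1332 K/W
Q = ΔT / R_total = 351 / 0.1332

Q ≈ 2640 W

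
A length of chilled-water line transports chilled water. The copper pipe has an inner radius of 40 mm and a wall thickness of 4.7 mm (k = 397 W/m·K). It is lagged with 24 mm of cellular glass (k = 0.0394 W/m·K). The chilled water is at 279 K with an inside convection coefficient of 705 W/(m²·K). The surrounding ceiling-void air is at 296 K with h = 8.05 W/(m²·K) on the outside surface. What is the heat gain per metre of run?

q′ ≈ 8.38 W/m

Treating each annulus and film as a series resistance:
R_inner film = 1/(h_i·2πr₁L) = 1/(705×2π×0.04×1) = 0.005644 K/W
R_copper pipe wall = ln(44.7/40)/(2π×397×1) = 4.454×10^-5 K/W
R_cellular glass = ln(68.7/44.7)/(2π×0.0394×1) = 1.736 K/W
R_outer film = 1/(h_o·2πr_oL) = 1/(8.05×2π×0.0687×1) = 0.2878 K/W
R_total = 2.03 K/W
Q = ΔT/R_total = 17/2.03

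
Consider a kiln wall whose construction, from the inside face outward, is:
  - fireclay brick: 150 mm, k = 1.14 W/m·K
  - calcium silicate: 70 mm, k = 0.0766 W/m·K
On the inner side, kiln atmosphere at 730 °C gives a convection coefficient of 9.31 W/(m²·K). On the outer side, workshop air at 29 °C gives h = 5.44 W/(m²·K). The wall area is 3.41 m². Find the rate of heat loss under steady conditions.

Q ≈ 1790 W

Thermal resistances in series:
R_inner film = 1/(h_i·A) = 1/(9.31×3.41) = 0.0315 K/W
R_fireclay brick = L/(kA) = 0.15/(1.14×3.41) = 0.03859 K/W
R_calcium silicate = L/(kA) = 0.07/(0.0766×3.41) = 0.268 K/W
R_outer film = 1/(h_o·A) = 1/(5.44×3.41) = 0.05391 K/W
R_total = 0.392 K/W
Q = ΔT / R_total = 701 / 0.392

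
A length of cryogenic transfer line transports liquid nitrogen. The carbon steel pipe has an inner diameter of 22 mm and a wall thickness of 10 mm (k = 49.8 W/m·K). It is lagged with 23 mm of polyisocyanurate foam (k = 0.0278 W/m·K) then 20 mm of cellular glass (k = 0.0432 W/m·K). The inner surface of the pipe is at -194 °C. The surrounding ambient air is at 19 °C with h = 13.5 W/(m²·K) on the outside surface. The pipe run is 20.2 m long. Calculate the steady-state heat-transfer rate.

Q ≈ 742 W

Radial resistances (cylindrical: R_cond = ln(r_o/r_i)/(2πkL), R_conv = 1/(h·2πrL)):
R_carbon steel pipe wall = ln(21/11)/(2π×49.8×20.2) = 1.023×10^-4 K/W
R_polyisocyanurate foam = ln(44/21)/(2π×0.0278×20.2) = 0.2096 K/W
R_cellular glass = ln(64/44)/(2π×0.0432×20.2) = 0.06834 K/W
R_outer film = 1/(h_o·2πr_oL) = 1/(13.5×2π×0.064×20.2) = 0.009119 K/W
R_total = 0.2872 K/W
Q = ΔT/R_total = 213/0.2872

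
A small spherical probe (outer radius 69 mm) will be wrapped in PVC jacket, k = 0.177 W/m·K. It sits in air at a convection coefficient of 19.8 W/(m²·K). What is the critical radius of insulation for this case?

r_cr ≈ 17.9 mm

For a sphere r_cr = 2k/h = 2×0.177/19.8
r_cr = 17.9 mm; since the bare radius (69 mm) is above r_cr, any added insulation will reduce heat loss.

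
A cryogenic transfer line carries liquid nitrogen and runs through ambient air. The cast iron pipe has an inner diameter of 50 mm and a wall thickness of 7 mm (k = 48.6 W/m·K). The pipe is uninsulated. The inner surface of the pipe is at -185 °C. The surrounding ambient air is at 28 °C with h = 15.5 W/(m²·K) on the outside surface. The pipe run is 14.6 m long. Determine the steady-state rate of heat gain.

Treating each annulus and film as a series resistance:
R_cast iron pipe wall = ln(32/25)/(2π×48.6×14.6) = 5.537×10^-5 K/W
R_outer film = 1/(h_o·2πr_oL) = 1/(15.5×2π×0.032×14.6) = 0.02198 K/W
R_total = 0.02203 K/W
Q = ΔT/R_total = 213/0.02203

Q ≈ 9670 W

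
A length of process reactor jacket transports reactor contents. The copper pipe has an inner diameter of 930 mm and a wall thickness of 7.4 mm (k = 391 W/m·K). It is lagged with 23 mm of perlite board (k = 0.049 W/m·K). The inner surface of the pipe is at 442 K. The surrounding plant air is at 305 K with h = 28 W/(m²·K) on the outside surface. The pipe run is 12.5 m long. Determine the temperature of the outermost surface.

T ≈ 314 K

Per-layer cylindrical resistances, series-summed:
R_copper pipe wall = ln(472.4/465)/(2π×391×12.5) = 5.141×10^-7 K/W
R_perlite board = ln(495.4/472.4)/(2π×0.049×12.5) = 0.01235 K/W
R_outer film = 1/(h_o·2πr_oL) = 1/(28×2π×0.4954×12.5) = 9.179×10^-4 K/W
R_total = 0.01327 K/W
Q = ΔT/R_total = 137/0.01327
Q = 10300 W
T_interface = T_inner − Q·ΣR(inner→interface) = 442 − 10300×0.01235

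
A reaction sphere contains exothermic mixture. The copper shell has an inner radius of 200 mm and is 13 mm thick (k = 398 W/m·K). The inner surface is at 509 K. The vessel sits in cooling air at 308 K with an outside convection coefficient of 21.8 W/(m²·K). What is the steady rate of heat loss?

For a spherical shell R = (1/r₁ − 1/r₂)/(4πk); film R = 1/(h·4πr²). In series:
R_copper shell = (1/0.2 − 1/0.213)/(4π×398) = 6.102×10^-5 K/W
R_outer film = 1/(h·4πr_o²) = 1/(21.8×4π×0.213²) = 0.08046 K/W
R_total = 0.08052 K/W
Q = ΔT/R_total = 201/0.08052

Q ≈ 2500 W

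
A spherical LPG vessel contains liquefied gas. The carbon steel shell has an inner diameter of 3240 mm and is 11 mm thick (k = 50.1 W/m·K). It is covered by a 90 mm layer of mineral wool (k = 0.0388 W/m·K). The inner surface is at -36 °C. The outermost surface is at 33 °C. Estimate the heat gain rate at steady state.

Each spherical layer contributes R = (1/r_i − 1/r_o)/(4πk):
R_carbon steel shell = (1/1.62 − 1/1.631)/(4π×50.1) = 6.613×10^-6 K/W
R_mineral wool = (1/1.631 − 1/1.721)/(4π×0.0388) = 0.06576 K/W
R_total = 0.06577 K/W
Q = ΔT/R_total = 69/0.06577

Q ≈ 1050 W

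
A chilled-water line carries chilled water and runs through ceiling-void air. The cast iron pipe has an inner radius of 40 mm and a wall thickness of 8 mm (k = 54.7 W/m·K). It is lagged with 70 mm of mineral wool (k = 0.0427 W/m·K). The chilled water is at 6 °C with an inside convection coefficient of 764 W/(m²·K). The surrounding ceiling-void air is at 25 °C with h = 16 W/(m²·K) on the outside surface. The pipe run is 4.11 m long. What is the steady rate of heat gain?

Cylindrical conduction, so R = ln(r₂/r₁)/(2πkL) per layer, in series:
R_inner film = 1/(h_i·2πr₁L) = 1/(764×2π×0.04×4.11) = 0.001267 K/W
R_cast iron pipe wall = ln(48/40)/(2π×54.7×4.11) = 1.291×10^-4 K/W
R_mineral wool = ln(118/48)/(2π×0.0427×4.11) = 0.8157 K/W
R_outer film = 1/(h_o·2πr_oL) = 1/(16×2π×0.118×4.11) = 0.02051 K/W
R_total = 0.8376 K/W
Q = ΔT/R_total = 19/0.8376

Q ≈ 22.7 W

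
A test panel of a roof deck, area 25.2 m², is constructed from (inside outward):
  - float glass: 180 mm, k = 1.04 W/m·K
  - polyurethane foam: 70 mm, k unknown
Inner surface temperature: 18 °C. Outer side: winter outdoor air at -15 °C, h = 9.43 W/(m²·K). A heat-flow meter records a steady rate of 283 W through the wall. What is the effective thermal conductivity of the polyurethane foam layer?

k ≈ 0.0263 W/(m·K)

Model the wall as resistances in series:
R_float glass = L/(kA) = 0.18/(1.04×25.2) = 0.006868 K/W
R_outer film = 1/(h_o·A) = 1/(9.43×25.2) = 0.004208 K/W
Sum of known resistances R_other = 0.01108 K/W
Total R = ΔT/Q = 33/283 = 0.1166 K/W
R_polyurethane foam = R_total − R_other = 0.1055 K/W
k = L/(R·A) = 0.07/(0.1055×25.2)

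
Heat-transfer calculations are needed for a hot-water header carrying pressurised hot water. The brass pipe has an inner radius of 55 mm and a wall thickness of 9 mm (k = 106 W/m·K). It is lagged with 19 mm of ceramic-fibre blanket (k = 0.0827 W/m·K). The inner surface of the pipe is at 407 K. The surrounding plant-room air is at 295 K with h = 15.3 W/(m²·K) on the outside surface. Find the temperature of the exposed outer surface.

T ≈ 317 K

Treating each annulus and film as a series resistance:
R_brass pipe wall = ln(64/55)/(2π×106×1) = 2.275×10^-4 K/W
R_ceramic-fibre blanket = ln(83/64)/(2π×0.0827×1) = 0.5003 K/W
R_outer film = 1/(h_o·2πr_oL) = 1/(15.3×2π×0.083×1) = 0.1253 K/W
R_total = 0.6258 K/W
Q = ΔT/R_total = 112/0.6258
Q = 179 W/m
T_interface = T_inner − Q·ΣR(inner→interface) = 407 − 179×0.5005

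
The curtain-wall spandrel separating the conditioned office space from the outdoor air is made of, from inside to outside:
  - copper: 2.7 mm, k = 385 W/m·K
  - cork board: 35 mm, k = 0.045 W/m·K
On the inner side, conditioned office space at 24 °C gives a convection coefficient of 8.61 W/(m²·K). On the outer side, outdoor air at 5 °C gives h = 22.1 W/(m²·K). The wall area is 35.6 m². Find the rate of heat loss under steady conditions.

Series thermal resistances:
R_inner film = 1/(h_i·A) = 1/(8.61×35.6) = 0.003262 K/W
R_copper = L/(kA) = 0.0027/(385×35.6) = 1.97×10^-7 K/W
R_cork board = L/(kA) = 0.035/(0.045×35.6) = 0.02185 K/W
R_outer film = 1/(h_o·A) = 1/(22.1×35.6) = 0.001271 K/W
R_total = 0.02638 K/W
Q = ΔT / R_total = 19 / 0.02638

Q ≈ 720 W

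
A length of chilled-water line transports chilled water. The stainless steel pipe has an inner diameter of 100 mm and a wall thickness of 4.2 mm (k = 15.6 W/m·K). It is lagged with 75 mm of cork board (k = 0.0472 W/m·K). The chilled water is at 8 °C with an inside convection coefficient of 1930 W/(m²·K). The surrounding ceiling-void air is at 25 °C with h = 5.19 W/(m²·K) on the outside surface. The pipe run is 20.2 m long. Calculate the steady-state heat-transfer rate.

Q ≈ 108 W

Cylindrical conduction, so R = ln(r₂/r₁)/(2πkL) per layer, in series:
R_inner film = 1/(h_i·2πr₁L) = 1/(1930×2π×0.05×20.2) = 8.165×10^-5 K/W
R_stainless steel pipe wall = ln(54.2/50)/(2π×15.6×20.2) = 4.074×10^-5 K/W
R_cork board = ln(129.2/54.2)/(2π×0.0472×20.2) = 0.145 K/W
R_outer film = 1/(h_o·2πr_oL) = 1/(5.19×2π×0.1292×20.2) = 0.01175 K/W
R_total = 0.1569 K/W
Q = ΔT/R_total = 17/0.1569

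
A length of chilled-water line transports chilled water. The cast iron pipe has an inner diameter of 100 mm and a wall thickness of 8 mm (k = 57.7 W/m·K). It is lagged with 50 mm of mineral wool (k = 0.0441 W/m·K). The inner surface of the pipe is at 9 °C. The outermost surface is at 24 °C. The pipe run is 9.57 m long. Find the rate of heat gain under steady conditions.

Cylindrical conduction, so R = ln(r₂/r₁)/(2πkL) per layer, in series:
R_cast iron pipe wall = ln(58/50)/(2π×57.7×9.57) = 4.278×10^-5 K/W
R_mineral wool = ln(108/58)/(2π×0.0441×9.57) = 0.2344 K/W
R_total = 0.2345 K/W
Q = ΔT/R_total = 15/0.2345

Q ≈ 64 W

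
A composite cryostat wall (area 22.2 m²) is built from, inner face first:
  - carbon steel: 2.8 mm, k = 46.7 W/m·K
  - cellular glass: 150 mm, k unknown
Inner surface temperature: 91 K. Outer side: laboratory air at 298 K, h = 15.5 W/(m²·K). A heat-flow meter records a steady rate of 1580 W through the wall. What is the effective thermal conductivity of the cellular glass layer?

k ≈ 0.0527 W/(m·K)

Series thermal resistances:
R_carbon steel = L/(kA) = 0.0028/(46.7×22.2) = 2.701×10^-6 K/W
R_outer film = 1/(h_o·A) = 1/(15.5×22.2) = 0.002906 K/W
Sum of known resistances R_other = 0.002909 K/W
Total R = ΔT/Q = 207/1580 = 0.131 K/W
R_cellular glass = R_total − R_other = 0.1281 K/W
k = L/(R·A) = 0.15/(0.1281×22.2)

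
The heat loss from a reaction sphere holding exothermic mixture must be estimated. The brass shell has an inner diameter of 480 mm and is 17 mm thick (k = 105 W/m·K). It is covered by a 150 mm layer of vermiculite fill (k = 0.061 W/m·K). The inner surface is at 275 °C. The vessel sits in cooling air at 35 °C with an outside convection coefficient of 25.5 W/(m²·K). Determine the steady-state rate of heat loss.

For a spherical shell R = (1/r₁ − 1/r₂)/(4πk); film R = 1/(h·4πr²). In series:
R_brass shell = (1/0.24 − 1/0.257)/(4π×105) = 2.089×10^-4 K/W
R_vermiculite fill = (1/0.257 − 1/0.407)/(4π×0.061) = 1.871 K/W
R_outer film = 1/(h·4πr_o²) = 1/(25.5×4π×0.407²) = 0.01884 K/W
R_total = 1.89 K/W
Q = ΔT/R_total = 240/1.89

Q ≈ 127 W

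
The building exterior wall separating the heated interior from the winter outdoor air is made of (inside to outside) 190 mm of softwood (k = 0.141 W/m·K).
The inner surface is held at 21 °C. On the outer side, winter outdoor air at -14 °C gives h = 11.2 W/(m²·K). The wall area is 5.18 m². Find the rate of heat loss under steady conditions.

Q ≈ 126 W

Using the resistance-network approach (series):
R_softwood = L/(kA) = 0.19/(0.141×5.18) = 0.2601 K/W
R_outer film = 1/(h_o·A) = 1/(11.2×5.18) = 0.01724 K/W
R_total = 0.2774 K/W
Q = ΔT / R_total = 35 / 0.2774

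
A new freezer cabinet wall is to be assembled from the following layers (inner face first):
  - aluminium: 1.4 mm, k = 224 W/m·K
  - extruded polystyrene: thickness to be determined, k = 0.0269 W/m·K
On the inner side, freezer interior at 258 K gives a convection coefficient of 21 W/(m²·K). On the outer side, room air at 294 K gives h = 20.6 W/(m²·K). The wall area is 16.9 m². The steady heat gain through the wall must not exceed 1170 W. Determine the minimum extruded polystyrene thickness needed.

Model the wall as resistances in series:
R_inner film = 1/(h_i·A) = 1/(21×16.9) = 0.002818 K/W
R_aluminium = L/(kA) = 0.0014/(224×16.9) = 3.698×10^-7 K/W
R_outer film = 1/(h_o·A) = 1/(20.6×16.9) = 0.002872 K/W
Sum of the known resistances R_other = 0.00569 K/W
Required total resistance R_tot = ΔT/Q_allow = 36/1170 = 0.03077 K/W
R_extruded polystyrene = R_tot − R_other = 0.02508 K/W
L = R·k·A = 0.02508×0.0269×16.9

L ≈ 11.4 mm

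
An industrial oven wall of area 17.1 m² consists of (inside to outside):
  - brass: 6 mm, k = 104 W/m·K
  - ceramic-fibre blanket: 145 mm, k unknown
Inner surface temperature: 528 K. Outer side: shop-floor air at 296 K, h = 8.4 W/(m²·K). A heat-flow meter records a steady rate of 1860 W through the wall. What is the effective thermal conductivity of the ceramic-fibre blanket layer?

Using the resistance-network approach (series):
R_brass = L/(kA) = 0.006/(104×17.1) = 3.374×10^-6 K/W
R_outer film = 1/(h_o·A) = 1/(8.4×17.1) = 0.006962 K/W
Sum of known resistances R_other = 0.006965 K/W
Total R = ΔT/Q = 232/1860 = 0.1247 K/W
R_ceramic-fibre blanket = R_total − R_other = 0.1178 K/W
k = L/(R·A) = 0.145/(0.1178×17.1)

k ≈ 0.072 W/(m·K)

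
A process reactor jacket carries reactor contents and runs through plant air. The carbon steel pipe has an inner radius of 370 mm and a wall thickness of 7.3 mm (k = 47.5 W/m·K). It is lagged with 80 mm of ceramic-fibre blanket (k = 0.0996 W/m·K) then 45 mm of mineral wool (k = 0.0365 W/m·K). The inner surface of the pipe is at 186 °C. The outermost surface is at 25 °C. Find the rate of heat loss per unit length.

q′ ≈ 225 W/m

For a radial system each layer contributes R = ln(r_out/r_in)/(2πkL); films add R = 1/(hA).
R_carbon steel pipe wall = ln(377.3/370)/(2π×47.5×1) = 6.546×10^-5 K/W
R_ceramic-fibre blanket = ln(457.3/377.3)/(2π×0.0996×1) = 0.3073 K/W
R_mineral wool = ln(502.3/457.3)/(2π×0.0365×1) = 0.4093 K/W
R_total = 0.7166 K/W
Q = ΔT/R_total = 161/0.7166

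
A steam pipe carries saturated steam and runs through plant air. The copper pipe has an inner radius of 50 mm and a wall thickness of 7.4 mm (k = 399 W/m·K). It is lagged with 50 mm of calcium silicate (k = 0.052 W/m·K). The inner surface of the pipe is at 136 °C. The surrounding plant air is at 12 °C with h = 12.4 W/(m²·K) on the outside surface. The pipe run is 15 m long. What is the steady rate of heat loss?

Per-layer cylindrical resistances, series-summed:
R_copper pipe wall = ln(57.4/50)/(2π×399×15) = 3.67×10^-6 K/W
R_calcium silicate = ln(107.4/57.4)/(2π×0.052×15) = 0.1278 K/W
R_outer film = 1/(h_o·2πr_oL) = 1/(12.4×2π×0.1074×15) = 0.007967 K/W
R_total = 0.1358 K/W
Q = ΔT/R_total = 124/0.1358

Q ≈ 913 W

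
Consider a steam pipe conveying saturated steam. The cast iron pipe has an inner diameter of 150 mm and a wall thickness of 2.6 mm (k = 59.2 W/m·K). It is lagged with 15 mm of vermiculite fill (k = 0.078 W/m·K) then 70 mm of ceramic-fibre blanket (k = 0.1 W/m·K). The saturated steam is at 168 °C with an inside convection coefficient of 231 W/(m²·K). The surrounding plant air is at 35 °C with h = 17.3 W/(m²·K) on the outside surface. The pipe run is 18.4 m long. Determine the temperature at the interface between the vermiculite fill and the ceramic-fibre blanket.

Cylindrical conduction, so R = ln(r₂/r₁)/(2πkL) per layer, in series:
R_inner film = 1/(h_i·2πr₁L) = 1/(231×2π×0.075×18.4) = 4.993×10^-4 K/W
R_cast iron pipe wall = ln(77.6/75)/(2π×59.2×18.4) = 4.979×10^-6 K/W
R_vermiculite fill = ln(92.6/77.6)/(2π×0.078×18.4) = 0.0196 K/W
R_ceramic-fibre blanket = ln(162.6/92.6)/(2π×0.1×18.4) = 0.0487 K/W
R_outer film = 1/(h_o·2πr_oL) = 1/(17.3×2π×0.1626×18.4) = 0.003075 K/W
R_total = 0.07187 K/W
Q = ΔT/R_total = 133/0.07187
Q = 1850 W
T_interface = T_inner − Q·ΣR(inner→interface) = 168 − 1850×0.0201

T ≈ 131 °C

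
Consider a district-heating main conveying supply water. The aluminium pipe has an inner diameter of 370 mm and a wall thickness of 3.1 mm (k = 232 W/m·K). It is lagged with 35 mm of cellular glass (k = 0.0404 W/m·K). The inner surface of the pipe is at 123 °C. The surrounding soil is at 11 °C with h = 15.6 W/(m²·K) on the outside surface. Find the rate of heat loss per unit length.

Radial resistances (cylindrical: R_cond = ln(r_o/r_i)/(2πkL), R_conv = 1/(h·2πrL)):
R_aluminium pipe wall = ln(188.1/185)/(2π×232×1) = 1.14×10^-5 K/W
R_cellular glass = ln(223.1/188.1)/(2π×0.0404×1) = 0.6723 K/W
R_outer film = 1/(h_o·2πr_oL) = 1/(15.6×2π×0.2231×1) = 0.04573 K/W
R_total = 0.718 K/W
Q = ΔT/R_total = 112/0.718

q′ ≈ 156 W/m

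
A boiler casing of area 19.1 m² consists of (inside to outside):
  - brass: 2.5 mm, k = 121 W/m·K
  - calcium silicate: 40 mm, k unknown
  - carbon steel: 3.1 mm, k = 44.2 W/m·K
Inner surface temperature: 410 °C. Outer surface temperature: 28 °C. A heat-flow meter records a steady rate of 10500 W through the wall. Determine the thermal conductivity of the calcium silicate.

Using the resistance-network approach (series):
R_brass = L/(kA) = 0.0025/(121×19.1) = 1.082×10^-6 K/W
R_carbon steel = L/(kA) = 0.0031/(44.2×19.1) = 3.672×10^-6 K/W
Sum of known resistances R_other = 4.754×10^-6 K/W
Total R = ΔT/Q = 382/10500 = 0.03638 K/W
R_calcium silicate = R_total − R_other = 0.03638 K/W
k = L/(R·A) = 0.04/(0.03638×19.1)

k ≈ 0.0576 W/(m·K)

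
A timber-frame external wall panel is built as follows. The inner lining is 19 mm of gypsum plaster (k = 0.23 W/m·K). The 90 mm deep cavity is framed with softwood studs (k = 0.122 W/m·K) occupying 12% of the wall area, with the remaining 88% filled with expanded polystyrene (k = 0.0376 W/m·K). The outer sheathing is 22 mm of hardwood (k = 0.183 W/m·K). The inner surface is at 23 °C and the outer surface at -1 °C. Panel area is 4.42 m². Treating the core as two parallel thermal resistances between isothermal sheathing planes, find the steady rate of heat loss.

Sheathing layers in series; stud and cavity paths in parallel between them.
R_inner = 0.019/(0.23×4.42) = 0.01869 K/W
R_stud  = 0.09/(0.122×0.12×4.42) = 1.391 K/W
R_cav   = 0.09/(0.0376×0.88×4.42) = 0.6154 K/W
1/R_core = 1/R_stud + 1/R_cav → R_core = 0.4266 K/W
R_outer = 0.022/(0.183×4.42) = 0.0272 K/W
R_total = 0.4725 K/W
Q = ΔT/R_total = 24/0.4725

Q ≈ 50.8 W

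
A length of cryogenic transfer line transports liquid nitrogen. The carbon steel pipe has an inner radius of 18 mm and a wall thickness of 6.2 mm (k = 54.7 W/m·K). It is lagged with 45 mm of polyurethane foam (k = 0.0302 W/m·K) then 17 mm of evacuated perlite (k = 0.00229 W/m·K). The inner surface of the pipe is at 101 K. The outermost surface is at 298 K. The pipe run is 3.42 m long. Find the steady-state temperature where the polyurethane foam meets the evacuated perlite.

Treating each annulus and film as a series resistance:
R_carbon steel pipe wall = ln(24.2/18)/(2π×54.7×3.42) = 2.518×10^-4 K/W
R_polyurethane foam = ln(69.2/24.2)/(2π×0.0302×3.42) = 1.619 K/W
R_evacuated perlite = ln(86.2/69.2)/(2π×0.00229×3.42) = 4.464 K/W
R_total = 6.083 K/W
Q = ΔT/R_total = 197/6.083
Q = 32.4 W
T_interface = T_inner + Q·ΣR(inner→interface) = 101 + 32.4×1.619

T ≈ 153 K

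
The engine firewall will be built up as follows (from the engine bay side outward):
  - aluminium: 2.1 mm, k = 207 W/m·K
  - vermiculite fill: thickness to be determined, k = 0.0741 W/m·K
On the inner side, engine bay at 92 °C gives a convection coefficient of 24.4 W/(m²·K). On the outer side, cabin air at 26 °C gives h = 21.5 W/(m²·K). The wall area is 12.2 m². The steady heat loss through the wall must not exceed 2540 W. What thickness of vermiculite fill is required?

Model the wall as resistances in series:
R_inner film = 1/(h_i·A) = 1/(24.4×12.2) = 0.003359 K/W
R_aluminium = L/(kA) = 0.0021/(207×12.2) = 8.316×10^-7 K/W
R_outer film = 1/(h_o·A) = 1/(21.5×12.2) = 0.003812 K/W
Sum of the known resistances R_other = 0.007173 K/W
Required total resistance R_tot = ΔT/Q_allow = 66/2540 = 0.02598 K/W
R_vermiculite fill = R_tot − R_other = 0.01881 K/W
L = R·k·A = 0.01881×0.0741×12.2

L ≈ 17 mm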